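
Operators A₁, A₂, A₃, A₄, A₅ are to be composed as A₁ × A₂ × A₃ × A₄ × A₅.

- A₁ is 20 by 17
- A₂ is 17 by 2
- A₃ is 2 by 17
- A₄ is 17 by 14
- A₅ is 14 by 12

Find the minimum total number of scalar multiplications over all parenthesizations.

1972

Adjacent pairs: A₁A₂ = 20·17·2 = 680; A₂A₃ = 17·2·17 = 578; A₃A₄ = 2·17·14 = 476; A₄A₅ = 17·14·12 = 2856.
Length 3: A₁..A₃: k=1: 0+578+20·17·17=6358; k=2: 680+0+20·2·17=1360 → min 1360 | A₂..A₄: k=2: 0+476+17·2·14=952; k=3: 578+0+17·17·14=4624 → min 952 | A₃..A₅: k=3: 0+2856+2·17·12=3264; k=4: 476+0+2·14·12=812 → min 812.
Length 4: A₁..A₄: k=1: 0+952+20·17·14=5712; k=2: 680+476+20·2·14=1716; k=3: 1360+0+20·17·14=6120 → min 1716 | A₂..A₅: k=2: 0+812+17·2·12=1220; k=3: 578+2856+17·17·12=6902; k=4: 952+0+17·14·12=3808 → min 1220.
Length 5: A₁..A₅: k=1: 0+1220+20·17·12=5300; k=2: 680+812+20·2·12=1972; k=3: 1360+2856+20·17·12=8296; k=4: 1716+0+20·14·12=5076 → min 1972.
Optimal order: ((A₁ × A₂) × ((A₃ × A₄) × A₅)) with cost 1972.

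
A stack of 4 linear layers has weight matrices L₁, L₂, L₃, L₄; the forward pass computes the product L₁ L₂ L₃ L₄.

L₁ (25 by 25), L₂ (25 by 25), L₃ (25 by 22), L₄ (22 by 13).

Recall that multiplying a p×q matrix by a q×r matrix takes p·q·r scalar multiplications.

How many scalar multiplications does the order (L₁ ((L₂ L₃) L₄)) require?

29025

(L₂ L₃): 25×25 by 25×22 → 25×22, cost 25·25·22 = 13750
((L₂ L₃) L₄): 25×22 by 22×13 → 25×13, cost 25·22·13 = 7150; cumulative 20900
(L₁ ((L₂ L₃) L₄)): 25×25 by 25×13 → 25×13, cost 25·25·13 = 8125; cumulative 29025
Total: 29025 scalar multiplications.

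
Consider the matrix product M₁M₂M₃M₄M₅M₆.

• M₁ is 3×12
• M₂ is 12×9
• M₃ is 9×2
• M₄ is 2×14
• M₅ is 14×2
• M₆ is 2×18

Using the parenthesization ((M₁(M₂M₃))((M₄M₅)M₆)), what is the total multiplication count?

(M₂M₃): 12×9 by 9×2 → 12×2, cost 12·9·2 = 216
(M₁(M₂M₃)): 3×12 by 12×2 → 3×2, cost 3·12·2 = 72; cumulative 288
(M₄M₅): 2×14 by 14×2 → 2×2, cost 2·14·2 = 56
((M₄M₅)M₆): 2×2 by 2×18 → 2×18, cost 2·2·18 = 72; cumulative 128
((M₁(M₂M₃))((M₄M₅)M₆)): 3×2 by 2×18 → 3×18, cost 3·2·18 = 108; cumulative 524
Total: 524 scalar multiplications.

524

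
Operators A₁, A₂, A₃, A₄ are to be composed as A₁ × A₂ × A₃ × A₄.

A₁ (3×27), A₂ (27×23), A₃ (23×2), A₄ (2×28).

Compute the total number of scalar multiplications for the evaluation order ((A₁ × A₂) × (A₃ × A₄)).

5083

(A₁ × A₂): 3×27 by 27×23 → 3×23, cost 3·27·23 = 1863
(A₃ × A₄): 23×2 by 2×28 → 23×28, cost 23·2·28 = 1288
((A₁ × A₂) × (A₃ × A₄)): 3×23 by 23×28 → 3×28, cost 3·23·28 = 1932; cumulative 5083
Total: 5083 scalar multiplications.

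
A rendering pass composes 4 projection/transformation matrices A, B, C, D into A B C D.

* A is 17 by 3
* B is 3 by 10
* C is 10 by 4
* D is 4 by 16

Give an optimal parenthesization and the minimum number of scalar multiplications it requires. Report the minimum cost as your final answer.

Adjacent pairs: AB = 17·3·10 = 510; BC = 3·10·4 = 120; CD = 10·4·16 = 640.
Length 3: A..C: k=1: 0+120+17·3·4=324; k=2: 510+0+17·10·4=1190 → min 324 | B..D: k=2: 0+640+3·10·16=1120; k=3: 120+0+3·4·16=312 → min 312.
Length 4: A..D: k=1: 0+312+17·3·16=1128; k=2: 510+640+17·10·16=3870; k=3: 324+0+17·4·16=1412 → min 1128.
Optimal parenthesization: (A ((B C) D)) with cost 1128.

1128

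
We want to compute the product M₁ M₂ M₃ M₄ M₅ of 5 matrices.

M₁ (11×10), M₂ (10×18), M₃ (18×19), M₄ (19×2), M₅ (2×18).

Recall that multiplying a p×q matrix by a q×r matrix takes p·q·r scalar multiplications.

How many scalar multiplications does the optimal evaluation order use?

Adjacent pairs: M₁M₂ = 11·10·18 = 1980; M₂M₃ = 10·18·19 = 3420; M₃M₄ = 18·19·2 = 684; M₄M₅ = 19·2·18 = 684.
Length 3: M₁..M₃: k=1: 0+3420+11·10·19=5510; k=2: 1980+0+11·18·19=5742 → min 5510 | M₂..M₄: k=2: 0+684+10·18·2=1044; k=3: 3420+0+10·19·2=3800 → min 1044 | M₃..M₅: k=3: 0+684+18·19·18=6840; k=4: 684+0+18·2·18=1332 → min 1332.
Length 4: M₁..M₄: k=1: 0+1044+11·10·2=1264; k=2: 1980+684+11·18·2=3060; k=3: 5510+0+11·19·2=5928 → min 1264 | M₂..M₅: k=2: 0+1332+10·18·18=4572; k=3: 3420+684+10·19·18=7524; k=4: 1044+0+10·2·18=1404 → min 1404.
Length 5: M₁..M₅: k=1: 0+1404+11·10·18=3384; k=2: 1980+1332+11·18·18=6876; k=3: 5510+684+11·19·18=9956; k=4: 1264+0+11·2·18=1660 → min 1660.
Optimal order: ((M₁ (M₂ (M₃ M₄))) M₅) with cost 1660.

1660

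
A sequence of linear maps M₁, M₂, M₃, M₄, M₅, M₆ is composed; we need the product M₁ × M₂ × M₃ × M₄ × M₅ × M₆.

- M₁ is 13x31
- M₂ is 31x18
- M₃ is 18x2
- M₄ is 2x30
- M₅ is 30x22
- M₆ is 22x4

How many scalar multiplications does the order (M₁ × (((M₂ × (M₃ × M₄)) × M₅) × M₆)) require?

(M₃ × M₄): 18×2 by 2×30 → 18×30, cost 18·2·30 = 1080
(M₂ × (M₃ × M₄)): 31×18 by 18×30 → 31×30, cost 31·18·30 = 16740; cumulative 17820
((M₂ × (M₃ × M₄)) × M₅): 31×30 by 30×22 → 31×22, cost 31·30·22 = 20460; cumulative 38280
(((M₂ × (M₃ × M₄)) × M₅) × M₆): 31×22 by 22×4 → 31×4, cost 31·22·4 = 2728; cumulative 41008
(M₁ × (((M₂ × (M₃ × M₄)) × M₅) × M₆)): 13×31 by 31×4 → 13×4, cost 13·31·4 = 1612; cumulative 42620
Total: 42620 scalar multiplications.

42620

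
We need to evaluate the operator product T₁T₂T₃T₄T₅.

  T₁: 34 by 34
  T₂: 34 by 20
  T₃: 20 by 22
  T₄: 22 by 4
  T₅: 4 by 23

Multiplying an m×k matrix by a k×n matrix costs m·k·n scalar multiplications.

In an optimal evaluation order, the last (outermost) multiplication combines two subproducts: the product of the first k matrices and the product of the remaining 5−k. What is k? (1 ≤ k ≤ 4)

Adjacent pairs: T₁T₂ = 34·34·20 = 23120; T₂T₃ = 34·20·22 = 14960; T₃T₄ = 20·22·4 = 1760; T₄T₅ = 22·4·23 = 2024.
Length 3: T₁..T₃: k=1: 0+14960+34·34·22=40392; k=2: 23120+0+34·20·22=38080 → min 38080 | T₂..T₄: k=2: 0+1760+34·20·4=4480; k=3: 14960+0+34·22·4=17952 → min 4480 | T₃..T₅: k=3: 0+2024+20·22·23=12144; k=4: 1760+0+20·4·23=3600 → min 3600.
Length 4: T₁..T₄: k=1: 0+4480+34·34·4=9104; k=2: 23120+1760+34·20·4=27600; k=3: 38080+0+34·22·4=41072 → min 9104 | T₂..T₅: k=2: 0+3600+34·20·23=19240; k=3: 14960+2024+34·22·23=34188; k=4: 4480+0+34·4·23=7608 → min 7608.
Top-level splits: k=1: (T₁..T₁)·(T₂..T₅) → 0+7608+34·34·23 = 34196; k=2: (T₁..T₂)·(T₃..T₅) → 23120+3600+34·20·23 = 42360; k=3: (T₁..T₃)·(T₄..T₅) → 38080+2024+34·22·23 = 57308; k=4: (T₁..T₄)·(T₅..T₅) → 9104+0+34·4·23 = 12232.
Best split is after T₄, i.e. k = 4.

4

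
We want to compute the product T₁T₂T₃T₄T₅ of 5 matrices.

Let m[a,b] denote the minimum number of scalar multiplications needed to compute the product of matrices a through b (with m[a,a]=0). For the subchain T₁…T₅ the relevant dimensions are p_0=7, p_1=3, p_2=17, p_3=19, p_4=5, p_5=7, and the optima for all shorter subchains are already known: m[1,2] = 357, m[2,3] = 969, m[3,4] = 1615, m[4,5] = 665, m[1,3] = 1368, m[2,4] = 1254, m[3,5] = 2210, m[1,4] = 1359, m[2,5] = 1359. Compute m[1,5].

1506

m[1,5] = min over k∈[1,4] of m[1,k]+m[k+1,5]+p_{0}·p_k·p_{5}.
k=1: 0 + 1359 + 7·3·7 = 1506; k=2: 357 + 2210 + 7·17·7 = 3400; k=3: 1368 + 665 + 7·19·7 = 2964; k=4: 1359 + 0 + 7·5·7 = 1604.
Minimum: 1506 at k=1.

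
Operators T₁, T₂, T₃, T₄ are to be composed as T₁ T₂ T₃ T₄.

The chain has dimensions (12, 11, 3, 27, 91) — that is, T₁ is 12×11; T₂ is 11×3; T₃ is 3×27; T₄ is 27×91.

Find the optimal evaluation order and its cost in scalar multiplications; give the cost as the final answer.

11043

Adjacent pairs: T₁T₂ = 12·11·3 = 396; T₂T₃ = 11·3·27 = 891; T₃T₄ = 3·27·91 = 7371.
Length 3: T₁..T₃: k=1: 0+891+12·11·27=4455; k=2: 396+0+12·3·27=1368 → min 1368 | T₂..T₄: k=2: 0+7371+11·3·91=10374; k=3: 891+0+11·27·91=27918 → min 10374.
Length 4: T₁..T₄: k=1: 0+10374+12·11·91=22386; k=2: 396+7371+12·3·91=11043; k=3: 1368+0+12·27·91=30852 → min 11043.
Optimal parenthesization: ((T₁ T₂) (T₃ T₄)) with cost 11043.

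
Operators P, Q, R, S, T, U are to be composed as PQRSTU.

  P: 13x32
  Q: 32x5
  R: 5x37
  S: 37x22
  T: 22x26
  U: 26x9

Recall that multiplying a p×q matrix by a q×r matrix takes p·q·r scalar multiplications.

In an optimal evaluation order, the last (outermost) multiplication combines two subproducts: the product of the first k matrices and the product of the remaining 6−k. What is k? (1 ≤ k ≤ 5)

2

Adjacent pairs: PQ = 13·32·5 = 2080; QR = 32·5·37 = 5920; RS = 5·37·22 = 4070; ST = 37·22·26 = 21164; TU = 22·26·9 = 5148.
Length 3: P..R: k=1: 0+5920+13·32·37=21312; k=2: 2080+0+13·5·37=4485 → min 4485 | Q..S: k=2: 0+4070+32·5·22=7590; k=3: 5920+0+32·37·22=31968 → min 7590 | R..T: k=3: 0+21164+5·37·26=25974; k=4: 4070+0+5·22·26=6930 → min 6930 | S..U: k=4: 0+5148+37·22·9=12474; k=5: 21164+0+37·26·9=29822 → min 12474.
Length 4: P..S: k=1: 0+7590+13·32·22=16742; k=2: 2080+4070+13·5·22=7580; k=3: 4485+0+13·37·22=15067 → min 7580 | Q..T: k=2: 0+6930+32·5·26=11090; k=3: 5920+21164+32·37·26=57868; k=4: 7590+0+32·22·26=25894 → min 11090 | R..U: k=3: 0+12474+5·37·9=14139; k=4: 4070+5148+5·22·9=10208; k=5: 6930+0+5·26·9=8100 → min 8100.
Length 5: P..T: k=1: 0+11090+13·32·26=21906; k=2: 2080+6930+13·5·26=10700; k=3: 4485+21164+13·37·26=38155; k=4: 7580+0+13·22·26=15016 → min 10700 | Q..U: k=2: 0+8100+32·5·9=9540; k=3: 5920+12474+32·37·9=29050; k=4: 7590+5148+32·22·9=19074; k=5: 11090+0+32·26·9=18578 → min 9540.
Top-level splits: k=1: (P..P)·(Q..U) → 0+9540+13·32·9 = 13284; k=2: (P..Q)·(R..U) → 2080+8100+13·5·9 = 10765; k=3: (P..R)·(S..U) → 4485+12474+13·37·9 = 21288; k=4: (P..S)·(T..U) → 7580+5148+13·22·9 = 15302; k=5: (P..T)·(U..U) → 10700+0+13·26·9 = 13742.
Best split is after Q, i.e. k = 2.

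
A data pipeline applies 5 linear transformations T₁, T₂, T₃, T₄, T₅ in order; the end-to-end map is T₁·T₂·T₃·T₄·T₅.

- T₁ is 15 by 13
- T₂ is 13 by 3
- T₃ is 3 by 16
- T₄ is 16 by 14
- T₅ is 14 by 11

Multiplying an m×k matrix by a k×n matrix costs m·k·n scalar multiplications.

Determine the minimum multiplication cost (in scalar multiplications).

2214

Adjacent pairs: T₁T₂ = 15·13·3 = 585; T₂T₃ = 13·3·16 = 624; T₃T₄ = 3·16·14 = 672; T₄T₅ = 16·14·11 = 2464.
Length 3: T₁..T₃: k=1: 0+624+15·13·16=3744; k=2: 585+0+15·3·16=1305 → min 1305 | T₂..T₄: k=2: 0+672+13·3·14=1218; k=3: 624+0+13·16·14=3536 → min 1218 | T₃..T₅: k=3: 0+2464+3·16·11=2992; k=4: 672+0+3·14·11=1134 → min 1134.
Length 4: T₁..T₄: k=1: 0+1218+15·13·14=3948; k=2: 585+672+15·3·14=1887; k=3: 1305+0+15·16·14=4665 → min 1887 | T₂..T₅: k=2: 0+1134+13·3·11=1563; k=3: 624+2464+13·16·11=5376; k=4: 1218+0+13·14·11=3220 → min 1563.
Length 5: T₁..T₅: k=1: 0+1563+15·13·11=3708; k=2: 585+1134+15·3·11=2214; k=3: 1305+2464+15·16·11=6409; k=4: 1887+0+15·14·11=4197 → min 2214.
Optimal order: ((T₁·T₂)·((T₃·T₄)·T₅)) with cost 2214.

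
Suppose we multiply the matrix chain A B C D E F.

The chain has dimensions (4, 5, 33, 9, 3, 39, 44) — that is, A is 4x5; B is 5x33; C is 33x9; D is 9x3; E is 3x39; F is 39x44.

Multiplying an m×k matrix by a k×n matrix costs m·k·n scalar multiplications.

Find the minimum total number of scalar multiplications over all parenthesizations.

7122

Adjacent pairs: AB = 4·5·33 = 660; BC = 5·33·9 = 1485; CD = 33·9·3 = 891; DE = 9·3·39 = 1053; EF = 3·39·44 = 5148.
Length 3: A..C: k=1: 0+1485+4·5·9=1665; k=2: 660+0+4·33·9=1848 → min 1665 | B..D: k=2: 0+891+5·33·3=1386; k=3: 1485+0+5·9·3=1620 → min 1386 | C..E: k=3: 0+1053+33·9·39=12636; k=4: 891+0+33·3·39=4752 → min 4752 | D..F: k=4: 0+5148+9·3·44=6336; k=5: 1053+0+9·39·44=16497 → min 6336.
Length 4: A..D: k=1: 0+1386+4·5·3=1446; k=2: 660+891+4·33·3=1947; k=3: 1665+0+4·9·3=1773 → min 1446 | B..E: k=2: 0+4752+5·33·39=11187; k=3: 1485+1053+5·9·39=4293; k=4: 1386+0+5·3·39=1971 → min 1971 | C..F: k=3: 0+6336+33·9·44=19404; k=4: 891+5148+33·3·44=10395; k=5: 4752+0+33·39·44=61380 → min 10395.
Length 5: A..E: k=1: 0+1971+4·5·39=2751; k=2: 660+4752+4·33·39=10560; k=3: 1665+1053+4·9·39=4122; k=4: 1446+0+4·3·39=1914 → min 1914 | B..F: k=2: 0+10395+5·33·44=17655; k=3: 1485+6336+5·9·44=9801; k=4: 1386+5148+5·3·44=7194; k=5: 1971+0+5·39·44=10551 → min 7194.
Length 6: A..F: k=1: 0+7194+4·5·44=8074; k=2: 660+10395+4·33·44=16863; k=3: 1665+6336+4·9·44=9585; k=4: 1446+5148+4·3·44=7122; k=5: 1914+0+4·39·44=8778 → min 7122.
Optimal order: ((A (B (C D))) (E F)) with cost 7122.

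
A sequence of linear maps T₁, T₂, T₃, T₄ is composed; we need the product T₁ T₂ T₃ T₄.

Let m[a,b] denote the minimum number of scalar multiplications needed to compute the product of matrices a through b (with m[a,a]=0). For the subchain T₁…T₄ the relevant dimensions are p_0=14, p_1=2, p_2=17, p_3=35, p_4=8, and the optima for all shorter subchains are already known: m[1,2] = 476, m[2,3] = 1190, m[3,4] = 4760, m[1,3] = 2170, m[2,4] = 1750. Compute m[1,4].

m[1,4] = min over k∈[1,3] of m[1,k]+m[k+1,4]+p_{0}·p_k·p_{4}.
k=1: 0 + 1750 + 14·2·8 = 1974; k=2: 476 + 4760 + 14·17·8 = 7140; k=3: 2170 + 0 + 14·35·8 = 6090.
Minimum: 1974 at k=1.

1974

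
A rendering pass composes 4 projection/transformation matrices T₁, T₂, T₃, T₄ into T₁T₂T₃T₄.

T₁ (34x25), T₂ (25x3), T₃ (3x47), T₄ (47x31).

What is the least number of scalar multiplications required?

10083

Adjacent pairs: T₁T₂ = 34·25·3 = 2550; T₂T₃ = 25·3·47 = 3525; T₃T₄ = 3·47·31 = 4371.
Length 3: T₁..T₃: k=1: 0+3525+34·25·47=43475; k=2: 2550+0+34·3·47=7344 → min 7344 | T₂..T₄: k=2: 0+4371+25·3·31=6696; k=3: 3525+0+25·47·31=39950 → min 6696.
Length 4: T₁..T₄: k=1: 0+6696+34·25·31=33046; k=2: 2550+4371+34·3·31=10083; k=3: 7344+0+34·47·31=56882 → min 10083.
Optimal order: ((T₁T₂)(T₃T₄)) with cost 10083.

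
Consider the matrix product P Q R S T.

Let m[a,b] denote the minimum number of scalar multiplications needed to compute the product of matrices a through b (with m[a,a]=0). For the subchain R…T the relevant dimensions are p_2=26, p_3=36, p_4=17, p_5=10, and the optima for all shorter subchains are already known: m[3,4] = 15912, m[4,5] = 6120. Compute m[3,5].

15480

m[3,5] = min over k∈[3,4] of m[3,k]+m[k+1,5]+p_{2}·p_k·p_{5}.
k=3: 0 + 6120 + 26·36·10 = 15480; k=4: 15912 + 0 + 26·17·10 = 20332.
Minimum: 15480 at k=3.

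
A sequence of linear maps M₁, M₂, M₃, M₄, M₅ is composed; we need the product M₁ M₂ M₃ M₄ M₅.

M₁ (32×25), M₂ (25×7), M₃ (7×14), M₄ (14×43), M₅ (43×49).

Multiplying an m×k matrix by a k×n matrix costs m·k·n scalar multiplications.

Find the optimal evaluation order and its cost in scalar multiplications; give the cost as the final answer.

Adjacent pairs: M₁M₂ = 32·25·7 = 5600; M₂M₃ = 25·7·14 = 2450; M₃M₄ = 7·14·43 = 4214; M₄M₅ = 14·43·49 = 29498.
Length 3: M₁..M₃: k=1: 0+2450+32·25·14=13650; k=2: 5600+0+32·7·14=8736 → min 8736 | M₂..M₄: k=2: 0+4214+25·7·43=11739; k=3: 2450+0+25·14·43=17500 → min 11739 | M₃..M₅: k=3: 0+29498+7·14·49=34300; k=4: 4214+0+7·43·49=18963 → min 18963.
Length 4: M₁..M₄: k=1: 0+11739+32·25·43=46139; k=2: 5600+4214+32·7·43=19446; k=3: 8736+0+32·14·43=28000 → min 19446 | M₂..M₅: k=2: 0+18963+25·7·49=27538; k=3: 2450+29498+25·14·49=49098; k=4: 11739+0+25·43·49=64414 → min 27538.
Length 5: M₁..M₅: k=1: 0+27538+32·25·49=66738; k=2: 5600+18963+32·7·49=35539; k=3: 8736+29498+32·14·49=60186; k=4: 19446+0+32·43·49=86870 → min 35539.
Optimal parenthesization: ((M₁ M₂) ((M₃ M₄) M₅)) with cost 35539.

35539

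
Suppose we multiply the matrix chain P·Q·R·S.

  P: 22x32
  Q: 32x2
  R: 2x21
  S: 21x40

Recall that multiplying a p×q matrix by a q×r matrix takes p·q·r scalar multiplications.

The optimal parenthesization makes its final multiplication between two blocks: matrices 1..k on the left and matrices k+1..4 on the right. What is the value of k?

2

Adjacent pairs: PQ = 22·32·2 = 1408; QR = 32·2·21 = 1344; RS = 2·21·40 = 1680.
Length 3: P..R: k=1: 0+1344+22·32·21=16128; k=2: 1408+0+22·2·21=2332 → min 2332 | Q..S: k=2: 0+1680+32·2·40=4240; k=3: 1344+0+32·21·40=28224 → min 4240.
Top-level splits: k=1: (P..P)·(Q..S) → 0+4240+22·32·40 = 32400; k=2: (P..Q)·(R..S) → 1408+1680+22·2·40 = 4848; k=3: (P..R)·(S..S) → 2332+0+22·21·40 = 20812.
Best split is after Q, i.e. k = 2.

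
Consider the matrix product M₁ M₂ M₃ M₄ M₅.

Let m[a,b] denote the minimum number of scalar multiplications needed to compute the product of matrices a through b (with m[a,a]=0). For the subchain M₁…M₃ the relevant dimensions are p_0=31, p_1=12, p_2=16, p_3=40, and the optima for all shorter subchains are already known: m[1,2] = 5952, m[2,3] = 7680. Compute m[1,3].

22560

m[1,3] = min over k∈[1,2] of m[1,k]+m[k+1,3]+p_{0}·p_k·p_{3}.
k=1: 0 + 7680 + 31·12·40 = 22560; k=2: 5952 + 0 + 31·16·40 = 25792.
Minimum: 22560 at k=1.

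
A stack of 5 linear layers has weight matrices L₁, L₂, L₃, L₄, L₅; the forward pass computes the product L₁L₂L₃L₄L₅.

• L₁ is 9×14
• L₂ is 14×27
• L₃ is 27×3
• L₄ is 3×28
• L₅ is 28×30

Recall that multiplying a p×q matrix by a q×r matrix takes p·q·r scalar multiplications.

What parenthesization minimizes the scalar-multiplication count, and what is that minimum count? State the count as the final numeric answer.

Adjacent pairs: L₁L₂ = 9·14·27 = 3402; L₂L₃ = 14·27·3 = 1134; L₃L₄ = 27·3·28 = 2268; L₄L₅ = 3·28·30 = 2520.
Length 3: L₁..L₃: k=1: 0+1134+9·14·3=1512; k=2: 3402+0+9·27·3=4131 → min 1512 | L₂..L₄: k=2: 0+2268+14·27·28=12852; k=3: 1134+0+14·3·28=2310 → min 2310 | L₃..L₅: k=3: 0+2520+27·3·30=4950; k=4: 2268+0+27·28·30=24948 → min 4950.
Length 4: L₁..L₄: k=1: 0+2310+9·14·28=5838; k=2: 3402+2268+9·27·28=12474; k=3: 1512+0+9·3·28=2268 → min 2268 | L₂..L₅: k=2: 0+4950+14·27·30=16290; k=3: 1134+2520+14·3·30=4914; k=4: 2310+0+14·28·30=14070 → min 4914.
Length 5: L₁..L₅: k=1: 0+4914+9·14·30=8694; k=2: 3402+4950+9·27·30=15642; k=3: 1512+2520+9·3·30=4842; k=4: 2268+0+9·28·30=9828 → min 4842.
Optimal parenthesization: ((L₁(L₂L₃))(L₄L₅)) with cost 4842.

4842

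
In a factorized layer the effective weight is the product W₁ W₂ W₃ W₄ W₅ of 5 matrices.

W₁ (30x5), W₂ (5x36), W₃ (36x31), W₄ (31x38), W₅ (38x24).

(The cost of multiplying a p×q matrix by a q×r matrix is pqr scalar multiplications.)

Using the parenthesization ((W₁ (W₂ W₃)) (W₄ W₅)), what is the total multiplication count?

60822

(W₂ W₃): 5×36 by 36×31 → 5×31, cost 5·36·31 = 5580
(W₁ (W₂ W₃)): 30×5 by 5×31 → 30×31, cost 30·5·31 = 4650; cumulative 10230
(W₄ W₅): 31×38 by 38×24 → 31×24, cost 31·38·24 = 28272
((W₁ (W₂ W₃)) (W₄ W₅)): 30×31 by 31×24 → 30×24, cost 30·31·24 = 22320; cumulative 60822
Total: 60822 scalar multiplications.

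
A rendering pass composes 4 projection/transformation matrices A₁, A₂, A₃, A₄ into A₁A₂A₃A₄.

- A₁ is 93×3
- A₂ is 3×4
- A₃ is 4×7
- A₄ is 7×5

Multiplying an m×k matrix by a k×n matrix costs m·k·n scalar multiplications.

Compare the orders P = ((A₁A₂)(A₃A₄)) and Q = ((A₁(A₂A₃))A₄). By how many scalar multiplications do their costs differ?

Order P = ((A₁A₂)(A₃A₄)): (A₁A₂): 93×3 by 3×4 → 93×4, cost 93·3·4 = 1116; (A₃A₄): 4×7 by 7×5 → 4×5, cost 4·7·5 = 140; ((A₁A₂)(A₃A₄)): 93×4 by 4×5 → 93×5, cost 93·4·5 = 1860; cumulative 3116. Total 3116.
Order Q = ((A₁(A₂A₃))A₄): (A₂A₃): 3×4 by 4×7 → 3×7, cost 3·4·7 = 84; (A₁(A₂A₃)): 93×3 by 3×7 → 93×7, cost 93·3·7 = 1953; cumulative 2037; ((A₁(A₂A₃))A₄): 93×7 by 7×5 → 93×5, cost 93·7·5 = 3255; cumulative 5292. Total 5292.
Difference: |3116 − 5292| = 2176.

2176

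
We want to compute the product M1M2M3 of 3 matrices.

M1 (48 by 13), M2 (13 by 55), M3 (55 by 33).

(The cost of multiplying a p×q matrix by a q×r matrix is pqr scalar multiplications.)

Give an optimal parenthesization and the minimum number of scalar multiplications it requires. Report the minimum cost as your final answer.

44187

(M1(M2M3)): cost 44187.
((M1M2)M3): cost 121440.
Optimal: (M1(M2M3)) with cost 44187.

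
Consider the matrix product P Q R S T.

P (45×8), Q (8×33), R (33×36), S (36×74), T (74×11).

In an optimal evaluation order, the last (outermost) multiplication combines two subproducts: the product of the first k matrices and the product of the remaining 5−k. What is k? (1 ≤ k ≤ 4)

1

Adjacent pairs: PQ = 45·8·33 = 11880; QR = 8·33·36 = 9504; RS = 33·36·74 = 87912; ST = 36·74·11 = 29304.
Length 3: P..R: k=1: 0+9504+45·8·36=22464; k=2: 11880+0+45·33·36=65340 → min 22464 | Q..S: k=2: 0+87912+8·33·74=107448; k=3: 9504+0+8·36·74=30816 → min 30816 | R..T: k=3: 0+29304+33·36·11=42372; k=4: 87912+0+33·74·11=114774 → min 42372.
Length 4: P..S: k=1: 0+30816+45·8·74=57456; k=2: 11880+87912+45·33·74=209682; k=3: 22464+0+45·36·74=142344 → min 57456 | Q..T: k=2: 0+42372+8·33·11=45276; k=3: 9504+29304+8·36·11=41976; k=4: 30816+0+8·74·11=37328 → min 37328.
Top-level splits: k=1: (P..P)·(Q..T) → 0+37328+45·8·11 = 41288; k=2: (P..Q)·(R..T) → 11880+42372+45·33·11 = 70587; k=3: (P..R)·(S..T) → 22464+29304+45·36·11 = 69588; k=4: (P..S)·(T..T) → 57456+0+45·74·11 = 94086.
Best split is after P, i.e. k = 1.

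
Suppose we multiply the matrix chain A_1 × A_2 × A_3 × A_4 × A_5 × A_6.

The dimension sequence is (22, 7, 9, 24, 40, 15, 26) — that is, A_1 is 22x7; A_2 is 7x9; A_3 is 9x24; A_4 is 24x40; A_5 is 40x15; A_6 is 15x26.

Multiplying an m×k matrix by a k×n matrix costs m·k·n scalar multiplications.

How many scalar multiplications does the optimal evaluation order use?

19166

Adjacent pairs: A_1A_2 = 22·7·9 = 1386; A_2A_3 = 7·9·24 = 1512; A_3A_4 = 9·24·40 = 8640; A_4A_5 = 24·40·15 = 14400; A_5A_6 = 40·15·26 = 15600.
Length 3: A_1..A_3: k=1: 0+1512+22·7·24=5208; k=2: 1386+0+22·9·24=6138 → min 5208 | A_2..A_4: k=2: 0+8640+7·9·40=11160; k=3: 1512+0+7·24·40=8232 → min 8232 | A_3..A_5: k=3: 0+14400+9·24·15=17640; k=4: 8640+0+9·40·15=14040 → min 14040 | A_4..A_6: k=4: 0+15600+24·40·26=40560; k=5: 14400+0+24·15·26=23760 → min 23760.
Length 4: A_1..A_4: k=1: 0+8232+22·7·40=14392; k=2: 1386+8640+22·9·40=17946; k=3: 5208+0+22·24·40=26328 → min 14392 | A_2..A_5: k=2: 0+14040+7·9·15=14985; k=3: 1512+14400+7·24·15=18432; k=4: 8232+0+7·40·15=12432 → min 12432 | A_3..A_6: k=3: 0+23760+9·24·26=29376; k=4: 8640+15600+9·40·26=33600; k=5: 14040+0+9·15·26=17550 → min 17550.
Length 5: A_1..A_5: k=1: 0+12432+22·7·15=14742; k=2: 1386+14040+22·9·15=18396; k=3: 5208+14400+22·24·15=27528; k=4: 14392+0+22·40·15=27592 → min 14742 | A_2..A_6: k=2: 0+17550+7·9·26=19188; k=3: 1512+23760+7·24·26=29640; k=4: 8232+15600+7·40·26=31112; k=5: 12432+0+7·15·26=15162 → min 15162.
Length 6: A_1..A_6: k=1: 0+15162+22·7·26=19166; k=2: 1386+17550+22·9·26=24084; k=3: 5208+23760+22·24·26=42696; k=4: 14392+15600+22·40·26=52872; k=5: 14742+0+22·15·26=23322 → min 19166.
Optimal order: (A_1 × ((((A_2 × A_3) × A_4) × A_5) × A_6)) with cost 19166.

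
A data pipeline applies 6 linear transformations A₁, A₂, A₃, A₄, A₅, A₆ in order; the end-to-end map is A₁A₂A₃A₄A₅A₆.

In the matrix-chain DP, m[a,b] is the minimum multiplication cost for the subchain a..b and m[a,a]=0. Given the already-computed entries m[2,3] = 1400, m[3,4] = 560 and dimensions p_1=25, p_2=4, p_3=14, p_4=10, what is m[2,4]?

m[2,4] = min over k∈[2,3] of m[2,k]+m[k+1,4]+p_{1}·p_k·p_{4}.
k=2: 0 + 560 + 25·4·10 = 1560; k=3: 1400 + 0 + 25·14·10 = 4900.
Minimum: 1560 at k=2.

1560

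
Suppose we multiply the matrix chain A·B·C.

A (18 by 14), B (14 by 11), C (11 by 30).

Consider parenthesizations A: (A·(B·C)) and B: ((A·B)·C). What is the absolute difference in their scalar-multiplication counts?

3468

Order A = (A·(B·C)): (B·C): 14×11 by 11×30 → 14×30, cost 14·11·30 = 4620; (A·(B·C)): 18×14 by 14×30 → 18×30, cost 18·14·30 = 7560; cumulative 12180. Total 12180.
Order B = ((A·B)·C): (A·B): 18×14 by 14×11 → 18×11, cost 18·14·11 = 2772; ((A·B)·C): 18×11 by 11×30 → 18×30, cost 18·11·30 = 5940; cumulative 8712. Total 8712.
Difference: |12180 − 8712| = 3468.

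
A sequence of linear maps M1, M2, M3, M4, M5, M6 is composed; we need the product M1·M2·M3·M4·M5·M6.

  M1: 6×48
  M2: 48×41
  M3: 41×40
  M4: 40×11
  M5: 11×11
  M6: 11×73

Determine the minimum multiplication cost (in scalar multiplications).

29832

Adjacent pairs: M1M2 = 6·48·41 = 11808; M2M3 = 48·41·40 = 78720; M3M4 = 41·40·11 = 18040; M4M5 = 40·11·11 = 4840; M5M6 = 11·11·73 = 8833.
Length 3: M1..M3: k=1: 0+78720+6·48·40=90240; k=2: 11808+0+6·41·40=21648 → min 21648 | M2..M4: k=2: 0+18040+48·41·11=39688; k=3: 78720+0+48·40·11=99840 → min 39688 | M3..M5: k=3: 0+4840+41·40·11=22880; k=4: 18040+0+41·11·11=23001 → min 22880 | M4..M6: k=4: 0+8833+40·11·73=40953; k=5: 4840+0+40·11·73=36960 → min 36960.
Length 4: M1..M4: k=1: 0+39688+6·48·11=42856; k=2: 11808+18040+6·41·11=32554; k=3: 21648+0+6·40·11=24288 → min 24288 | M2..M5: k=2: 0+22880+48·41·11=44528; k=3: 78720+4840+48·40·11=104680; k=4: 39688+0+48·11·11=45496 → min 44528 | M3..M6: k=3: 0+36960+41·40·73=156680; k=4: 18040+8833+41·11·73=59796; k=5: 22880+0+41·11·73=55803 → min 55803.
Length 5: M1..M5: k=1: 0+44528+6·48·11=47696; k=2: 11808+22880+6·41·11=37394; k=3: 21648+4840+6·40·11=29128; k=4: 24288+0+6·11·11=25014 → min 25014 | M2..M6: k=2: 0+55803+48·41·73=199467; k=3: 78720+36960+48·40·73=255840; k=4: 39688+8833+48·11·73=87065; k=5: 44528+0+48·11·73=83072 → min 83072.
Length 6: M1..M6: k=1: 0+83072+6·48·73=104096; k=2: 11808+55803+6·41·73=85569; k=3: 21648+36960+6·40·73=76128; k=4: 24288+8833+6·11·73=37939; k=5: 25014+0+6·11·73=29832 → min 29832.
Optimal order: (((((M1·M2)·M3)·M4)·M5)·M6) with cost 29832.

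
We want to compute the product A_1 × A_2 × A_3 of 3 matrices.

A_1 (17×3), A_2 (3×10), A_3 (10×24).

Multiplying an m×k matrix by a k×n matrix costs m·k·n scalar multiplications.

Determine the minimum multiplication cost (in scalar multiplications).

1944

Order (A_1 × (A_2 × A_3)): (A_2 × A_3): 3×10 by 10×24 → 3×24, cost 3·10·24 = 720; (A_1 × (A_2 × A_3)): 17×3 by 3×24 → 17×24, cost 17·3·24 = 1224; cumulative 1944. Total 1944.
Order ((A_1 × A_2) × A_3): (A_1 × A_2): 17×3 by 3×10 → 17×10, cost 17·3·10 = 510; ((A_1 × A_2) × A_3): 17×10 by 10×24 → 17×24, cost 17·10·24 = 4080; cumulative 4590. Total 4590.
Minimum: 1944.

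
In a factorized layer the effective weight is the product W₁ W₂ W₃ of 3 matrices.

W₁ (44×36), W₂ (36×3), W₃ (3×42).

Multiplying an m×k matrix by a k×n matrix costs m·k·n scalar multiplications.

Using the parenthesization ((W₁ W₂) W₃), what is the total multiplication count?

10296

(W₁ W₂): 44×36 by 36×3 → 44×3, cost 44·36·3 = 4752
((W₁ W₂) W₃): 44×3 by 3×42 → 44×42, cost 44·3·42 = 5544; cumulative 10296
Total: 10296 scalar multiplications.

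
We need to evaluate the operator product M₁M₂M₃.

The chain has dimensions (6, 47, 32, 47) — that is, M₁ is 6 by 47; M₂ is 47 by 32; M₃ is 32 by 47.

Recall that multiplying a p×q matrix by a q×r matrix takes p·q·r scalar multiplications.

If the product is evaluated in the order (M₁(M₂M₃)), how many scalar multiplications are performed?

(M₂M₃): 47×32 by 32×47 → 47×47, cost 47·32·47 = 70688
(M₁(M₂M₃)): 6×47 by 47×47 → 6×47, cost 6·47·47 = 13254; cumulative 83942
Total: 83942 scalar multiplications.

83942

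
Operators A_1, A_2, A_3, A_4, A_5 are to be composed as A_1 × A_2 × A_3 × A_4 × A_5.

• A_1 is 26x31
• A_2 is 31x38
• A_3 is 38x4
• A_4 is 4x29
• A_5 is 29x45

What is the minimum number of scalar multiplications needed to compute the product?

17836

Adjacent pairs: A_1A_2 = 26·31·38 = 30628; A_2A_3 = 31·38·4 = 4712; A_3A_4 = 38·4·29 = 4408; A_4A_5 = 4·29·45 = 5220.
Length 3: A_1..A_3: k=1: 0+4712+26·31·4=7936; k=2: 30628+0+26·38·4=34580 → min 7936 | A_2..A_4: k=2: 0+4408+31·38·29=38570; k=3: 4712+0+31·4·29=8308 → min 8308 | A_3..A_5: k=3: 0+5220+38·4·45=12060; k=4: 4408+0+38·29·45=53998 → min 12060.
Length 4: A_1..A_4: k=1: 0+8308+26·31·29=31682; k=2: 30628+4408+26·38·29=63688; k=3: 7936+0+26·4·29=10952 → min 10952 | A_2..A_5: k=2: 0+12060+31·38·45=65070; k=3: 4712+5220+31·4·45=15512; k=4: 8308+0+31·29·45=48763 → min 15512.
Length 5: A_1..A_5: k=1: 0+15512+26·31·45=51782; k=2: 30628+12060+26·38·45=87148; k=3: 7936+5220+26·4·45=17836; k=4: 10952+0+26·29·45=44882 → min 17836.
Optimal order: ((A_1 × (A_2 × A_3)) × (A_4 × A_5)) with cost 17836.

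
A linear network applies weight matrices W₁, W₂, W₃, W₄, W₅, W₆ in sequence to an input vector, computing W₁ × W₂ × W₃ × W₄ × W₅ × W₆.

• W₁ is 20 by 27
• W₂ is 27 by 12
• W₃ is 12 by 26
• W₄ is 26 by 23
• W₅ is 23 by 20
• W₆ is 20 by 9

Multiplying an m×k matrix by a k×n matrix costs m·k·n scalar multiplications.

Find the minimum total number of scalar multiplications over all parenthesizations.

20106

Adjacent pairs: W₁W₂ = 20·27·12 = 6480; W₂W₃ = 27·12·26 = 8424; W₃W₄ = 12·26·23 = 7176; W₄W₅ = 26·23·20 = 11960; W₅W₆ = 23·20·9 = 4140.
Length 3: W₁..W₃: k=1: 0+8424+20·27·26=22464; k=2: 6480+0+20·12·26=12720 → min 12720 | W₂..W₄: k=2: 0+7176+27·12·23=14628; k=3: 8424+0+27·26·23=24570 → min 14628 | W₃..W₅: k=3: 0+11960+12·26·20=18200; k=4: 7176+0+12·23·20=12696 → min 12696 | W₄..W₆: k=4: 0+4140+26·23·9=9522; k=5: 11960+0+26·20·9=16640 → min 9522.
Length 4: W₁..W₄: k=1: 0+14628+20·27·23=27048; k=2: 6480+7176+20·12·23=19176; k=3: 12720+0+20·26·23=24680 → min 19176 | W₂..W₅: k=2: 0+12696+27·12·20=19176; k=3: 8424+11960+27·26·20=34424; k=4: 14628+0+27·23·20=27048 → min 19176 | W₃..W₆: k=3: 0+9522+12·26·9=12330; k=4: 7176+4140+12·23·9=13800; k=5: 12696+0+12·20·9=14856 → min 12330.
Length 5: W₁..W₅: k=1: 0+19176+20·27·20=29976; k=2: 6480+12696+20·12·20=23976; k=3: 12720+11960+20·26·20=35080; k=4: 19176+0+20·23·20=28376 → min 23976 | W₂..W₆: k=2: 0+12330+27·12·9=15246; k=3: 8424+9522+27·26·9=24264; k=4: 14628+4140+27·23·9=24357; k=5: 19176+0+27·20·9=24036 → min 15246.
Length 6: W₁..W₆: k=1: 0+15246+20·27·9=20106; k=2: 6480+12330+20·12·9=20970; k=3: 12720+9522+20·26·9=26922; k=4: 19176+4140+20·23·9=27456; k=5: 23976+0+20·20·9=27576 → min 20106.
Optimal order: (W₁ × (W₂ × (W₃ × (W₄ × (W₅ × W₆))))) with cost 20106.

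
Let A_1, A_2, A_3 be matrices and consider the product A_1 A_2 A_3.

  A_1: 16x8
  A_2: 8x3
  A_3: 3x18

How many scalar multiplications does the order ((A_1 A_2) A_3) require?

1248

(A_1 A_2): 16×8 by 8×3 → 16×3, cost 16·8·3 = 384
((A_1 A_2) A_3): 16×3 by 3×18 → 16×18, cost 16·3·18 = 864; cumulative 1248
Total: 1248 scalar multiplications.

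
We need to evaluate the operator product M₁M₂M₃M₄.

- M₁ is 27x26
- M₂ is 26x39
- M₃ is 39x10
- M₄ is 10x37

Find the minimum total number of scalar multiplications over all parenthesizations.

Adjacent pairs: M₁M₂ = 27·26·39 = 27378; M₂M₃ = 26·39·10 = 10140; M₃M₄ = 39·10·37 = 14430.
Length 3: M₁..M₃: k=1: 0+10140+27·26·10=17160; k=2: 27378+0+27·39·10=37908 → min 17160 | M₂..M₄: k=2: 0+14430+26·39·37=51948; k=3: 10140+0+26·10·37=19760 → min 19760.
Length 4: M₁..M₄: k=1: 0+19760+27·26·37=45734; k=2: 27378+14430+27·39·37=80769; k=3: 17160+0+27·10·37=27150 → min 27150.
Optimal order: ((M₁(M₂M₃))M₄) with cost 27150.

27150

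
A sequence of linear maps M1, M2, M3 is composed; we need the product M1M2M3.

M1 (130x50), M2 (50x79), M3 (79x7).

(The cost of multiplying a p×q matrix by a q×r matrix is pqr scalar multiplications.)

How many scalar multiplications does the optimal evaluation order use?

73150

Order (M1(M2M3)): (M2M3): 50×79 by 79×7 → 50×7, cost 50·79·7 = 27650; (M1(M2M3)): 130×50 by 50×7 → 130×7, cost 130·50·7 = 45500; cumulative 73150. Total 73150.
Order ((M1M2)M3): (M1M2): 130×50 by 50×79 → 130×79, cost 130·50·79 = 513500; ((M1M2)M3): 130×79 by 79×7 → 130×7, cost 130·79·7 = 71890; cumulative 585390. Total 585390.
Minimum: 73150.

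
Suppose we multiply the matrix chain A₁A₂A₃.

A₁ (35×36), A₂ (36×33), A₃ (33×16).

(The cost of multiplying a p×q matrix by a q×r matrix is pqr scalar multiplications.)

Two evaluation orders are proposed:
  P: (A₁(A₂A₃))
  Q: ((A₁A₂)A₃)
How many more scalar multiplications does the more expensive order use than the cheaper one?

Order P = (A₁(A₂A₃)): (A₂A₃): 36×33 by 33×16 → 36×16, cost 36·33·16 = 19008; (A₁(A₂A₃)): 35×36 by 36×16 → 35×16, cost 35·36·16 = 20160; cumulative 39168. Total 39168.
Order Q = ((A₁A₂)A₃): (A₁A₂): 35×36 by 36×33 → 35×33, cost 35·36·33 = 41580; ((A₁A₂)A₃): 35×33 by 33×16 → 35×16, cost 35·33·16 = 18480; cumulative 60060. Total 60060.
Difference: |39168 − 60060| = 20892.

20892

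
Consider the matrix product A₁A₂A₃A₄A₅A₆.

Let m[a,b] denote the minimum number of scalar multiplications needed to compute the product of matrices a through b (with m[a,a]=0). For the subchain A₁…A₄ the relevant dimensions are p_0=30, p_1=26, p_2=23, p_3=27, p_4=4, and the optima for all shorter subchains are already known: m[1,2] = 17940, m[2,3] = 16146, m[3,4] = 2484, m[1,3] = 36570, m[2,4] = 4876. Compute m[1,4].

7996

m[1,4] = min over k∈[1,3] of m[1,k]+m[k+1,4]+p_{0}·p_k·p_{4}.
k=1: 0 + 4876 + 30·26·4 = 7996; k=2: 17940 + 2484 + 30·23·4 = 23184; k=3: 36570 + 0 + 30·27·4 = 39810.
Minimum: 7996 at k=1.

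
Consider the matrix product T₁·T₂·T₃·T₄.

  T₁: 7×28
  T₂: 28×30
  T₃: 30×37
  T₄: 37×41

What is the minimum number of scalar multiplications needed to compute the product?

24269

Adjacent pairs: T₁T₂ = 7·28·30 = 5880; T₂T₃ = 28·30·37 = 31080; T₃T₄ = 30·37·41 = 45510.
Length 3: T₁..T₃: k=1: 0+31080+7·28·37=38332; k=2: 5880+0+7·30·37=13650 → min 13650 | T₂..T₄: k=2: 0+45510+28·30·41=79950; k=3: 31080+0+28·37·41=73556 → min 73556.
Length 4: T₁..T₄: k=1: 0+73556+7·28·41=81592; k=2: 5880+45510+7·30·41=60000; k=3: 13650+0+7·37·41=24269 → min 24269.
Optimal order: (((T₁·T₂)·T₃)·T₄) with cost 24269.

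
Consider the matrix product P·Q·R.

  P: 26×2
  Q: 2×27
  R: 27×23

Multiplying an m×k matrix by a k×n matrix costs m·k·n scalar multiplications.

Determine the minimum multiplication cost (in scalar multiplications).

Order (P·(Q·R)): (Q·R): 2×27 by 27×23 → 2×23, cost 2·27·23 = 1242; (P·(Q·R)): 26×2 by 2×23 → 26×23, cost 26·2·23 = 1196; cumulative 2438. Total 2438.
Order ((P·Q)·R): (P·Q): 26×2 by 2×27 → 26×27, cost 26·2·27 = 1404; ((P·Q)·R): 26×27 by 27×23 → 26×23, cost 26·27·23 = 16146; cumulative 17550. Total 17550.
Minimum: 2438.

2438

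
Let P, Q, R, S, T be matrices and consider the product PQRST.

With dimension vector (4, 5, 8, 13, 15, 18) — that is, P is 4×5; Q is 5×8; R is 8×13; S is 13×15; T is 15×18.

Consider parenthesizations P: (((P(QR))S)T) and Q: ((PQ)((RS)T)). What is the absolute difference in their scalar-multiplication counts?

1816

Order P = (((P(QR))S)T): (QR): 5×8 by 8×13 → 5×13, cost 5·8·13 = 520; (P(QR)): 4×5 by 5×13 → 4×13, cost 4·5·13 = 260; cumulative 780; ((P(QR))S): 4×13 by 13×15 → 4×15, cost 4·13·15 = 780; cumulative 1560; (((P(QR))S)T): 4×15 by 15×18 → 4×18, cost 4·15·18 = 1080; cumulative 2640. Total 2640.
Order Q = ((PQ)((RS)T)): (PQ): 4×5 by 5×8 → 4×8, cost 4·5·8 = 160; (RS): 8×13 by 13×15 → 8×15, cost 8·13·15 = 1560; ((RS)T): 8×15 by 15×18 → 8×18, cost 8·15·18 = 2160; cumulative 3720; ((PQ)((RS)T)): 4×8 by 8×18 → 4×18, cost 4·8·18 = 576; cumulative 4456. Total 4456.
Difference: |2640 − 4456| = 1816.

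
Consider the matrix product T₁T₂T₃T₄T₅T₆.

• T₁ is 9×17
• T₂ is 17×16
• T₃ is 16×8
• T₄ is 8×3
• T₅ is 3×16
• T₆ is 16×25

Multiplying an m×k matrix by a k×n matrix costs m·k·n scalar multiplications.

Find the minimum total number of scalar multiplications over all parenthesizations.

3534

Adjacent pairs: T₁T₂ = 9·17·16 = 2448; T₂T₃ = 17·16·8 = 2176; T₃T₄ = 16·8·3 = 384; T₄T₅ = 8·3·16 = 384; T₅T₆ = 3·16·25 = 1200.
Length 3: T₁..T₃: k=1: 0+2176+9·17·8=3400; k=2: 2448+0+9·16·8=3600 → min 3400 | T₂..T₄: k=2: 0+384+17·16·3=1200; k=3: 2176+0+17·8·3=2584 → min 1200 | T₃..T₅: k=3: 0+384+16·8·16=2432; k=4: 384+0+16·3·16=1152 → min 1152 | T₄..T₆: k=4: 0+1200+8·3·25=1800; k=5: 384+0+8·16·25=3584 → min 1800.
Length 4: T₁..T₄: k=1: 0+1200+9·17·3=1659; k=2: 2448+384+9·16·3=3264; k=3: 3400+0+9·8·3=3616 → min 1659 | T₂..T₅: k=2: 0+1152+17·16·16=5504; k=3: 2176+384+17·8·16=4736; k=4: 1200+0+17·3·16=2016 → min 2016 | T₃..T₆: k=3: 0+1800+16·8·25=5000; k=4: 384+1200+16·3·25=2784; k=5: 1152+0+16·16·25=7552 → min 2784.
Length 5: T₁..T₅: k=1: 0+2016+9·17·16=4464; k=2: 2448+1152+9·16·16=5904; k=3: 3400+384+9·8·16=4936; k=4: 1659+0+9·3·16=2091 → min 2091 | T₂..T₆: k=2: 0+2784+17·16·25=9584; k=3: 2176+1800+17·8·25=7376; k=4: 1200+1200+17·3·25=3675; k=5: 2016+0+17·16·25=8816 → min 3675.
Length 6: T₁..T₆: k=1: 0+3675+9·17·25=7500; k=2: 2448+2784+9·16·25=8832; k=3: 3400+1800+9·8·25=7000; k=4: 1659+1200+9·3·25=3534; k=5: 2091+0+9·16·25=5691 → min 3534.
Optimal order: ((T₁(T₂(T₃T₄)))(T₅T₆)) with cost 3534.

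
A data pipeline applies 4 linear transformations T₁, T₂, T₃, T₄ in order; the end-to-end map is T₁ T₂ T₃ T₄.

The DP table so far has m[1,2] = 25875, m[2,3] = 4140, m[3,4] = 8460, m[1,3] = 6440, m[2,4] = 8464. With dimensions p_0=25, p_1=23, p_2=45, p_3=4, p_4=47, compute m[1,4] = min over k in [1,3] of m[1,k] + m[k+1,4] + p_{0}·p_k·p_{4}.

11140

m[1,4] = min over k∈[1,3] of m[1,k]+m[k+1,4]+p_{0}·p_k·p_{4}.
k=1: 0 + 8464 + 25·23·47 = 35489; k=2: 25875 + 8460 + 25·45·47 = 87210; k=3: 6440 + 0 + 25·4·47 = 11140.
Minimum: 11140 at k=3.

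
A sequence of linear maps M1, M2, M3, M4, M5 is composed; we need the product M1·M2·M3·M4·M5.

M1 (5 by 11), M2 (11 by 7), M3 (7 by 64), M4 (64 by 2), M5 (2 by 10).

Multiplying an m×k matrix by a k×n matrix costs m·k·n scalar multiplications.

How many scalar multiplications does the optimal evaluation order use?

Adjacent pairs: M1M2 = 5·11·7 = 385; M2M3 = 11·7·64 = 4928; M3M4 = 7·64·2 = 896; M4M5 = 64·2·10 = 1280.
Length 3: M1..M3: k=1: 0+4928+5·11·64=8448; k=2: 385+0+5·7·64=2625 → min 2625 | M2..M4: k=2: 0+896+11·7·2=1050; k=3: 4928+0+11·64·2=6336 → min 1050 | M3..M5: k=3: 0+1280+7·64·10=5760; k=4: 896+0+7·2·10=1036 → min 1036.
Length 4: M1..M4: k=1: 0+1050+5·11·2=1160; k=2: 385+896+5·7·2=1351; k=3: 2625+0+5·64·2=3265 → min 1160 | M2..M5: k=2: 0+1036+11·7·10=1806; k=3: 4928+1280+11·64·10=13248; k=4: 1050+0+11·2·10=1270 → min 1270.
Length 5: M1..M5: k=1: 0+1270+5·11·10=1820; k=2: 385+1036+5·7·10=1771; k=3: 2625+1280+5·64·10=7105; k=4: 1160+0+5·2·10=1260 → min 1260.
Optimal order: ((M1·(M2·(M3·M4)))·M5) with cost 1260.

1260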